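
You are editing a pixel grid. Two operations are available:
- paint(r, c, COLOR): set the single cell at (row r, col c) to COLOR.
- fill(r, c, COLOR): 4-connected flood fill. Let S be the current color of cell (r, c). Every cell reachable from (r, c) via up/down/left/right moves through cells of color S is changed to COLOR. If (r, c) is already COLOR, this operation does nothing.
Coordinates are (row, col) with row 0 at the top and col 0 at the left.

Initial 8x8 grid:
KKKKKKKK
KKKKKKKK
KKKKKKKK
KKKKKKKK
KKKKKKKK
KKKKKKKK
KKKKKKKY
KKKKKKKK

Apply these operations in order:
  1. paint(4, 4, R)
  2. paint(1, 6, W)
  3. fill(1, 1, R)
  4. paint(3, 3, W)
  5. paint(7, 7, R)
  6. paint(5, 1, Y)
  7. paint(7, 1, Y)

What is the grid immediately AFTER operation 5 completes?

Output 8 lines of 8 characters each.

Answer: RRRRRRRR
RRRRRRWR
RRRRRRRR
RRRWRRRR
RRRRRRRR
RRRRRRRR
RRRRRRRY
RRRRRRRR

Derivation:
After op 1 paint(4,4,R):
KKKKKKKK
KKKKKKKK
KKKKKKKK
KKKKKKKK
KKKKRKKK
KKKKKKKK
KKKKKKKY
KKKKKKKK
After op 2 paint(1,6,W):
KKKKKKKK
KKKKKKWK
KKKKKKKK
KKKKKKKK
KKKKRKKK
KKKKKKKK
KKKKKKKY
KKKKKKKK
After op 3 fill(1,1,R) [61 cells changed]:
RRRRRRRR
RRRRRRWR
RRRRRRRR
RRRRRRRR
RRRRRRRR
RRRRRRRR
RRRRRRRY
RRRRRRRR
After op 4 paint(3,3,W):
RRRRRRRR
RRRRRRWR
RRRRRRRR
RRRWRRRR
RRRRRRRR
RRRRRRRR
RRRRRRRY
RRRRRRRR
After op 5 paint(7,7,R):
RRRRRRRR
RRRRRRWR
RRRRRRRR
RRRWRRRR
RRRRRRRR
RRRRRRRR
RRRRRRRY
RRRRRRRR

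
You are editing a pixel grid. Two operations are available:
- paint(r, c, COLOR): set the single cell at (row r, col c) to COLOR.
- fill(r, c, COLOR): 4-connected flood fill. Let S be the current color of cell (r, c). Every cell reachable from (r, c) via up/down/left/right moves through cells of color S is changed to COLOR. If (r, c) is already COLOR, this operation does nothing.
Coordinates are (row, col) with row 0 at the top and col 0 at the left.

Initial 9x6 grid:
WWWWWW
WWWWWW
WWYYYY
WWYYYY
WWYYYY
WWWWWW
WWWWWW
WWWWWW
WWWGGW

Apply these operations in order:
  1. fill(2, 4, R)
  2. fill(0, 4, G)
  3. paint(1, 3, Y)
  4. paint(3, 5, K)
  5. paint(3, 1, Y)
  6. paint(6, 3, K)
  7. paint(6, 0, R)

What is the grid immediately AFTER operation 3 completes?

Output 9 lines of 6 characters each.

After op 1 fill(2,4,R) [12 cells changed]:
WWWWWW
WWWWWW
WWRRRR
WWRRRR
WWRRRR
WWWWWW
WWWWWW
WWWWWW
WWWGGW
After op 2 fill(0,4,G) [40 cells changed]:
GGGGGG
GGGGGG
GGRRRR
GGRRRR
GGRRRR
GGGGGG
GGGGGG
GGGGGG
GGGGGG
After op 3 paint(1,3,Y):
GGGGGG
GGGYGG
GGRRRR
GGRRRR
GGRRRR
GGGGGG
GGGGGG
GGGGGG
GGGGGG

Answer: GGGGGG
GGGYGG
GGRRRR
GGRRRR
GGRRRR
GGGGGG
GGGGGG
GGGGGG
GGGGGG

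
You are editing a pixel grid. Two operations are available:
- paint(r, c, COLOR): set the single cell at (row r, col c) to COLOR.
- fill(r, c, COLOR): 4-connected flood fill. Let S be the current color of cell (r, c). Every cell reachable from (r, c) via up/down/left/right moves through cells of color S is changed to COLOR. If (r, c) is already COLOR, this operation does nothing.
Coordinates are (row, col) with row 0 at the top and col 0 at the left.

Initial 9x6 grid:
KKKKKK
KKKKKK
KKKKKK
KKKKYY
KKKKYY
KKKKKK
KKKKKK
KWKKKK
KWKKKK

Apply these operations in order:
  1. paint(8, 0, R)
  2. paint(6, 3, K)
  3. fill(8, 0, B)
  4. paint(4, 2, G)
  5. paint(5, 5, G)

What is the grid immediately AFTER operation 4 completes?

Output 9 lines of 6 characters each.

Answer: KKKKKK
KKKKKK
KKKKKK
KKKKYY
KKGKYY
KKKKKK
KKKKKK
KWKKKK
BWKKKK

Derivation:
After op 1 paint(8,0,R):
KKKKKK
KKKKKK
KKKKKK
KKKKYY
KKKKYY
KKKKKK
KKKKKK
KWKKKK
RWKKKK
After op 2 paint(6,3,K):
KKKKKK
KKKKKK
KKKKKK
KKKKYY
KKKKYY
KKKKKK
KKKKKK
KWKKKK
RWKKKK
After op 3 fill(8,0,B) [1 cells changed]:
KKKKKK
KKKKKK
KKKKKK
KKKKYY
KKKKYY
KKKKKK
KKKKKK
KWKKKK
BWKKKK
After op 4 paint(4,2,G):
KKKKKK
KKKKKK
KKKKKK
KKKKYY
KKGKYY
KKKKKK
KKKKKK
KWKKKK
BWKKKK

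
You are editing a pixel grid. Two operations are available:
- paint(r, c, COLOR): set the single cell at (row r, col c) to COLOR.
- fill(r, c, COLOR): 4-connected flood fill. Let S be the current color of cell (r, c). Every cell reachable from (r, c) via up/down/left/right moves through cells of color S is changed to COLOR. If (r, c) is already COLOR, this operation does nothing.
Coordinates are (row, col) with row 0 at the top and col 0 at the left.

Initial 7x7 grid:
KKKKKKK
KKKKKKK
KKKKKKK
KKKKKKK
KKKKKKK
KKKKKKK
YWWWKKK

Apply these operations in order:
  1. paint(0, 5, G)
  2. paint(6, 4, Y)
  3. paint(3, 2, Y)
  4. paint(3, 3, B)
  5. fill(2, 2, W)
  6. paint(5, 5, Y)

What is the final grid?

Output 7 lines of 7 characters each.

After op 1 paint(0,5,G):
KKKKKGK
KKKKKKK
KKKKKKK
KKKKKKK
KKKKKKK
KKKKKKK
YWWWKKK
After op 2 paint(6,4,Y):
KKKKKGK
KKKKKKK
KKKKKKK
KKKKKKK
KKKKKKK
KKKKKKK
YWWWYKK
After op 3 paint(3,2,Y):
KKKKKGK
KKKKKKK
KKKKKKK
KKYKKKK
KKKKKKK
KKKKKKK
YWWWYKK
After op 4 paint(3,3,B):
KKKKKGK
KKKKKKK
KKKKKKK
KKYBKKK
KKKKKKK
KKKKKKK
YWWWYKK
After op 5 fill(2,2,W) [41 cells changed]:
WWWWWGW
WWWWWWW
WWWWWWW
WWYBWWW
WWWWWWW
WWWWWWW
YWWWYWW
After op 6 paint(5,5,Y):
WWWWWGW
WWWWWWW
WWWWWWW
WWYBWWW
WWWWWWW
WWWWWYW
YWWWYWW

Answer: WWWWWGW
WWWWWWW
WWWWWWW
WWYBWWW
WWWWWWW
WWWWWYW
YWWWYWW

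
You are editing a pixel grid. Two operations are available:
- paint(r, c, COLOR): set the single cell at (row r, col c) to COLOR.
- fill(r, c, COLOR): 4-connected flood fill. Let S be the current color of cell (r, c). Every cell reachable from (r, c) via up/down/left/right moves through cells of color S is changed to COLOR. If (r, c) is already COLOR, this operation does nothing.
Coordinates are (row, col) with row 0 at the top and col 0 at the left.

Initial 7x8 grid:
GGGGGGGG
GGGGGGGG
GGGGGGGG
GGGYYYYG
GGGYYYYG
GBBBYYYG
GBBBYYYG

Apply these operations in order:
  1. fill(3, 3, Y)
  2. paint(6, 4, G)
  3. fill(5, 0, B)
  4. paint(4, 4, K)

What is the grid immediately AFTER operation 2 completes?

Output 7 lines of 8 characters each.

Answer: GGGGGGGG
GGGGGGGG
GGGGGGGG
GGGYYYYG
GGGYYYYG
GBBBYYYG
GBBBGYYG

Derivation:
After op 1 fill(3,3,Y) [0 cells changed]:
GGGGGGGG
GGGGGGGG
GGGGGGGG
GGGYYYYG
GGGYYYYG
GBBBYYYG
GBBBYYYG
After op 2 paint(6,4,G):
GGGGGGGG
GGGGGGGG
GGGGGGGG
GGGYYYYG
GGGYYYYG
GBBBYYYG
GBBBGYYG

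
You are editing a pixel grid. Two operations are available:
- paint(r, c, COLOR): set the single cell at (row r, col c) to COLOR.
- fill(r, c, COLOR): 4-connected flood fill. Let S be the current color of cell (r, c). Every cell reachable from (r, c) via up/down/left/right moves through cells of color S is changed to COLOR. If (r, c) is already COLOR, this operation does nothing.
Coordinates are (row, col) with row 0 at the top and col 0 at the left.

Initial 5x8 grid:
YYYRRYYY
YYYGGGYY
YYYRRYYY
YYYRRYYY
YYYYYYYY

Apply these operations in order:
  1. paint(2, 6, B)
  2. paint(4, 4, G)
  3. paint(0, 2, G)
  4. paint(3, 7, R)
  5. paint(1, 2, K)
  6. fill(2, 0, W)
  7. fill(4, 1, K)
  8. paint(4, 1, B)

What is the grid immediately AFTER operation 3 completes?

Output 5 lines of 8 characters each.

Answer: YYGRRYYY
YYYGGGYY
YYYRRYBY
YYYRRYYY
YYYYGYYY

Derivation:
After op 1 paint(2,6,B):
YYYRRYYY
YYYGGGYY
YYYRRYBY
YYYRRYYY
YYYYYYYY
After op 2 paint(4,4,G):
YYYRRYYY
YYYGGGYY
YYYRRYBY
YYYRRYYY
YYYYGYYY
After op 3 paint(0,2,G):
YYGRRYYY
YYYGGGYY
YYYRRYBY
YYYRRYYY
YYYYGYYY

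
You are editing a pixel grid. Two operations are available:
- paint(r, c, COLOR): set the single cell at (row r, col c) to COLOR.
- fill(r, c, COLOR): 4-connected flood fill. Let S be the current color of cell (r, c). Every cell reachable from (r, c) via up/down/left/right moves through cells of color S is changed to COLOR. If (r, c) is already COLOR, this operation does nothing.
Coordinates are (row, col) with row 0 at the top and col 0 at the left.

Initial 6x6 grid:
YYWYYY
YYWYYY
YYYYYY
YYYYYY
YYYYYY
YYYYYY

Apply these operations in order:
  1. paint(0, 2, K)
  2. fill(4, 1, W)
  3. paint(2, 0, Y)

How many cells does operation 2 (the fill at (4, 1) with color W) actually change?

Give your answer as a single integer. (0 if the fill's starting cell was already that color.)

Answer: 34

Derivation:
After op 1 paint(0,2,K):
YYKYYY
YYWYYY
YYYYYY
YYYYYY
YYYYYY
YYYYYY
After op 2 fill(4,1,W) [34 cells changed]:
WWKWWW
WWWWWW
WWWWWW
WWWWWW
WWWWWW
WWWWWW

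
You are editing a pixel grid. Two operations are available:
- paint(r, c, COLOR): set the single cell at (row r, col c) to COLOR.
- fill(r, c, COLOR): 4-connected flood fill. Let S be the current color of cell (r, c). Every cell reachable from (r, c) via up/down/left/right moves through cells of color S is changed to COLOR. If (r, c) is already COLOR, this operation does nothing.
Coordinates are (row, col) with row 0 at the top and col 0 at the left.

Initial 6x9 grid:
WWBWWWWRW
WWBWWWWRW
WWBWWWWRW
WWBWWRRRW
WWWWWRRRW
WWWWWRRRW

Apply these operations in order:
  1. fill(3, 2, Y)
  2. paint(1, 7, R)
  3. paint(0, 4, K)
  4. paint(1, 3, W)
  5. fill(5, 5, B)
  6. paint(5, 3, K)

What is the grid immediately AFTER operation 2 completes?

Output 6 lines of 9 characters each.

After op 1 fill(3,2,Y) [4 cells changed]:
WWYWWWWRW
WWYWWWWRW
WWYWWWWRW
WWYWWRRRW
WWWWWRRRW
WWWWWRRRW
After op 2 paint(1,7,R):
WWYWWWWRW
WWYWWWWRW
WWYWWWWRW
WWYWWRRRW
WWWWWRRRW
WWWWWRRRW

Answer: WWYWWWWRW
WWYWWWWRW
WWYWWWWRW
WWYWWRRRW
WWWWWRRRW
WWWWWRRRW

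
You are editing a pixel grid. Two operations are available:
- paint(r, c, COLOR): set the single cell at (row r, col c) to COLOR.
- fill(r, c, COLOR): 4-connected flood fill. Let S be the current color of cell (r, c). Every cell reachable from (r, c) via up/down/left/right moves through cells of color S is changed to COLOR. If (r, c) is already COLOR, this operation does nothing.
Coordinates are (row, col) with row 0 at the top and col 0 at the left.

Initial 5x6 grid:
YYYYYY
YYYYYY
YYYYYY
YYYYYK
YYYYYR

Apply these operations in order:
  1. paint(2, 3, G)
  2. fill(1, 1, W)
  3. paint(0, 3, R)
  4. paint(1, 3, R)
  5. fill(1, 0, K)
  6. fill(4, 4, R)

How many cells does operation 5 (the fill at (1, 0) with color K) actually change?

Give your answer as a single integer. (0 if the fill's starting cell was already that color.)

After op 1 paint(2,3,G):
YYYYYY
YYYYYY
YYYGYY
YYYYYK
YYYYYR
After op 2 fill(1,1,W) [27 cells changed]:
WWWWWW
WWWWWW
WWWGWW
WWWWWK
WWWWWR
After op 3 paint(0,3,R):
WWWRWW
WWWWWW
WWWGWW
WWWWWK
WWWWWR
After op 4 paint(1,3,R):
WWWRWW
WWWRWW
WWWGWW
WWWWWK
WWWWWR
After op 5 fill(1,0,K) [25 cells changed]:
KKKRKK
KKKRKK
KKKGKK
KKKKKK
KKKKKR

Answer: 25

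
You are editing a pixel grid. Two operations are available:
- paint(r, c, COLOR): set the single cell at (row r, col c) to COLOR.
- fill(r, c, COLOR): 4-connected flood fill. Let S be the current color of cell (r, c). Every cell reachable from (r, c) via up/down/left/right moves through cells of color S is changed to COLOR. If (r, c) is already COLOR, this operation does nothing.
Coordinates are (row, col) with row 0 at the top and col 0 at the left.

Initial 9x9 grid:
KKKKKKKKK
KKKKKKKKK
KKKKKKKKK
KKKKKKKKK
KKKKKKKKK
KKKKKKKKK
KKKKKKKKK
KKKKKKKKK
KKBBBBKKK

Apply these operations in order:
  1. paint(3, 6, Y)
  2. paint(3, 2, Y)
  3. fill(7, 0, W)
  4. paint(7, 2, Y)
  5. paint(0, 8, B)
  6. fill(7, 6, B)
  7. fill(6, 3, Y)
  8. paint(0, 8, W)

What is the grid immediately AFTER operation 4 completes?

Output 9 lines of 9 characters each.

After op 1 paint(3,6,Y):
KKKKKKKKK
KKKKKKKKK
KKKKKKKKK
KKKKKKYKK
KKKKKKKKK
KKKKKKKKK
KKKKKKKKK
KKKKKKKKK
KKBBBBKKK
After op 2 paint(3,2,Y):
KKKKKKKKK
KKKKKKKKK
KKKKKKKKK
KKYKKKYKK
KKKKKKKKK
KKKKKKKKK
KKKKKKKKK
KKKKKKKKK
KKBBBBKKK
After op 3 fill(7,0,W) [75 cells changed]:
WWWWWWWWW
WWWWWWWWW
WWWWWWWWW
WWYWWWYWW
WWWWWWWWW
WWWWWWWWW
WWWWWWWWW
WWWWWWWWW
WWBBBBWWW
After op 4 paint(7,2,Y):
WWWWWWWWW
WWWWWWWWW
WWWWWWWWW
WWYWWWYWW
WWWWWWWWW
WWWWWWWWW
WWWWWWWWW
WWYWWWWWW
WWBBBBWWW

Answer: WWWWWWWWW
WWWWWWWWW
WWWWWWWWW
WWYWWWYWW
WWWWWWWWW
WWWWWWWWW
WWWWWWWWW
WWYWWWWWW
WWBBBBWWW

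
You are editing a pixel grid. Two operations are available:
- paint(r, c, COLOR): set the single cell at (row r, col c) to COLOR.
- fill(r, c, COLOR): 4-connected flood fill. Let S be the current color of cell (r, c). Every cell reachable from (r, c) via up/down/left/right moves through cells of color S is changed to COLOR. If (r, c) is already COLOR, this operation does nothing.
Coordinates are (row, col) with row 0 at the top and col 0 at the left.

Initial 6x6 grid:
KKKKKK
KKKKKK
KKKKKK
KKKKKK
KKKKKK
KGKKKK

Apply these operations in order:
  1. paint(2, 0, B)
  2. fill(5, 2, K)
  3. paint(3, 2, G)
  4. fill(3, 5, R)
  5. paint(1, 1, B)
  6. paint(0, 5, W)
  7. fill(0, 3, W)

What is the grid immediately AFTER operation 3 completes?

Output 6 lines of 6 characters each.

Answer: KKKKKK
KKKKKK
BKKKKK
KKGKKK
KKKKKK
KGKKKK

Derivation:
After op 1 paint(2,0,B):
KKKKKK
KKKKKK
BKKKKK
KKKKKK
KKKKKK
KGKKKK
After op 2 fill(5,2,K) [0 cells changed]:
KKKKKK
KKKKKK
BKKKKK
KKKKKK
KKKKKK
KGKKKK
After op 3 paint(3,2,G):
KKKKKK
KKKKKK
BKKKKK
KKGKKK
KKKKKK
KGKKKK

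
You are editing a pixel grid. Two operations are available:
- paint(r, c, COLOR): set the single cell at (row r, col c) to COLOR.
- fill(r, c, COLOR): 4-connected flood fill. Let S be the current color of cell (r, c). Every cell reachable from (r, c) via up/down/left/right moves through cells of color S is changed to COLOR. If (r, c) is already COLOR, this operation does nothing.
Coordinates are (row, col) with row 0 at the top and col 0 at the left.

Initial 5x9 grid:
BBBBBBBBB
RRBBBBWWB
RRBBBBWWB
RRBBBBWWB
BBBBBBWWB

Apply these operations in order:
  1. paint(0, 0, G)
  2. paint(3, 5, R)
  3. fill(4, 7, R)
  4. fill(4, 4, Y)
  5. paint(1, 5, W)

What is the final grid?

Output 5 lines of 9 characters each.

After op 1 paint(0,0,G):
GBBBBBBBB
RRBBBBWWB
RRBBBBWWB
RRBBBBWWB
BBBBBBWWB
After op 2 paint(3,5,R):
GBBBBBBBB
RRBBBBWWB
RRBBBBWWB
RRBBBRWWB
BBBBBBWWB
After op 3 fill(4,7,R) [8 cells changed]:
GBBBBBBBB
RRBBBBRRB
RRBBBBRRB
RRBBBRRRB
BBBBBBRRB
After op 4 fill(4,4,Y) [29 cells changed]:
GYYYYYYYY
RRYYYYRRY
RRYYYYRRY
RRYYYRRRY
YYYYYYRRY
After op 5 paint(1,5,W):
GYYYYYYYY
RRYYYWRRY
RRYYYYRRY
RRYYYRRRY
YYYYYYRRY

Answer: GYYYYYYYY
RRYYYWRRY
RRYYYYRRY
RRYYYRRRY
YYYYYYRRY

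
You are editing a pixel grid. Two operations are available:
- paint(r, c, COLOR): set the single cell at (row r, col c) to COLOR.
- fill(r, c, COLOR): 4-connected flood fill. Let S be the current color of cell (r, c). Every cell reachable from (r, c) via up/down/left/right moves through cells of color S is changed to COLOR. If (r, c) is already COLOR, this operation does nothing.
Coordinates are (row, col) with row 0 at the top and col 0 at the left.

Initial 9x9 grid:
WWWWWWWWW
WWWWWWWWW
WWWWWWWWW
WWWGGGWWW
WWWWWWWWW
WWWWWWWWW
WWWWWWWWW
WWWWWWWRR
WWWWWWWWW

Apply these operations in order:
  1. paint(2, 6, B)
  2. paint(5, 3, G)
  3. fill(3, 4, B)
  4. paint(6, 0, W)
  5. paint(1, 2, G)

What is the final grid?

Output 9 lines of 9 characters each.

After op 1 paint(2,6,B):
WWWWWWWWW
WWWWWWWWW
WWWWWWBWW
WWWGGGWWW
WWWWWWWWW
WWWWWWWWW
WWWWWWWWW
WWWWWWWRR
WWWWWWWWW
After op 2 paint(5,3,G):
WWWWWWWWW
WWWWWWWWW
WWWWWWBWW
WWWGGGWWW
WWWWWWWWW
WWWGWWWWW
WWWWWWWWW
WWWWWWWRR
WWWWWWWWW
After op 3 fill(3,4,B) [3 cells changed]:
WWWWWWWWW
WWWWWWWWW
WWWWWWBWW
WWWBBBWWW
WWWWWWWWW
WWWGWWWWW
WWWWWWWWW
WWWWWWWRR
WWWWWWWWW
After op 4 paint(6,0,W):
WWWWWWWWW
WWWWWWWWW
WWWWWWBWW
WWWBBBWWW
WWWWWWWWW
WWWGWWWWW
WWWWWWWWW
WWWWWWWRR
WWWWWWWWW
After op 5 paint(1,2,G):
WWWWWWWWW
WWGWWWWWW
WWWWWWBWW
WWWBBBWWW
WWWWWWWWW
WWWGWWWWW
WWWWWWWWW
WWWWWWWRR
WWWWWWWWW

Answer: WWWWWWWWW
WWGWWWWWW
WWWWWWBWW
WWWBBBWWW
WWWWWWWWW
WWWGWWWWW
WWWWWWWWW
WWWWWWWRR
WWWWWWWWW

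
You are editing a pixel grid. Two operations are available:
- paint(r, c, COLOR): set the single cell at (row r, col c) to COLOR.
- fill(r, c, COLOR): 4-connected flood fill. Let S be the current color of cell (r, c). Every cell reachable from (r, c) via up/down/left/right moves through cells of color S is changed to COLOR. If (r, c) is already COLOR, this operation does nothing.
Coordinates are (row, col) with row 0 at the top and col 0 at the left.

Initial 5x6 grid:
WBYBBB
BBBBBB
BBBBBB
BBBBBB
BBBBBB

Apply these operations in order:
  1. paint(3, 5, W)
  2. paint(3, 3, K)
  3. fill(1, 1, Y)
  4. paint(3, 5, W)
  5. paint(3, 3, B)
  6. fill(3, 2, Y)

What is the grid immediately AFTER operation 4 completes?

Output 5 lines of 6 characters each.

Answer: WYYYYY
YYYYYY
YYYYYY
YYYKYW
YYYYYY

Derivation:
After op 1 paint(3,5,W):
WBYBBB
BBBBBB
BBBBBB
BBBBBW
BBBBBB
After op 2 paint(3,3,K):
WBYBBB
BBBBBB
BBBBBB
BBBKBW
BBBBBB
After op 3 fill(1,1,Y) [26 cells changed]:
WYYYYY
YYYYYY
YYYYYY
YYYKYW
YYYYYY
After op 4 paint(3,5,W):
WYYYYY
YYYYYY
YYYYYY
YYYKYW
YYYYYY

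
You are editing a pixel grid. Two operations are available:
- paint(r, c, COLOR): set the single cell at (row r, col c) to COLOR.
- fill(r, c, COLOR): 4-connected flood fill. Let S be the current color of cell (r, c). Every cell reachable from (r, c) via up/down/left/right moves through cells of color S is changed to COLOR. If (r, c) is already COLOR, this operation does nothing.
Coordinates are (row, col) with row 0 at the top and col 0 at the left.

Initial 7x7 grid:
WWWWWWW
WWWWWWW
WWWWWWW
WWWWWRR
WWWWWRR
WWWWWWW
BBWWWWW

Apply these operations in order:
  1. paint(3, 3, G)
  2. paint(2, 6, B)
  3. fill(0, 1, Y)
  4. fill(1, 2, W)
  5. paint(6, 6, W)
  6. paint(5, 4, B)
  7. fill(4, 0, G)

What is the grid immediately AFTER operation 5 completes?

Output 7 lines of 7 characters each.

Answer: WWWWWWW
WWWWWWW
WWWWWWB
WWWGWRR
WWWWWRR
WWWWWWW
BBWWWWW

Derivation:
After op 1 paint(3,3,G):
WWWWWWW
WWWWWWW
WWWWWWW
WWWGWRR
WWWWWRR
WWWWWWW
BBWWWWW
After op 2 paint(2,6,B):
WWWWWWW
WWWWWWW
WWWWWWB
WWWGWRR
WWWWWRR
WWWWWWW
BBWWWWW
After op 3 fill(0,1,Y) [41 cells changed]:
YYYYYYY
YYYYYYY
YYYYYYB
YYYGYRR
YYYYYRR
YYYYYYY
BBYYYYY
After op 4 fill(1,2,W) [41 cells changed]:
WWWWWWW
WWWWWWW
WWWWWWB
WWWGWRR
WWWWWRR
WWWWWWW
BBWWWWW
After op 5 paint(6,6,W):
WWWWWWW
WWWWWWW
WWWWWWB
WWWGWRR
WWWWWRR
WWWWWWW
BBWWWWW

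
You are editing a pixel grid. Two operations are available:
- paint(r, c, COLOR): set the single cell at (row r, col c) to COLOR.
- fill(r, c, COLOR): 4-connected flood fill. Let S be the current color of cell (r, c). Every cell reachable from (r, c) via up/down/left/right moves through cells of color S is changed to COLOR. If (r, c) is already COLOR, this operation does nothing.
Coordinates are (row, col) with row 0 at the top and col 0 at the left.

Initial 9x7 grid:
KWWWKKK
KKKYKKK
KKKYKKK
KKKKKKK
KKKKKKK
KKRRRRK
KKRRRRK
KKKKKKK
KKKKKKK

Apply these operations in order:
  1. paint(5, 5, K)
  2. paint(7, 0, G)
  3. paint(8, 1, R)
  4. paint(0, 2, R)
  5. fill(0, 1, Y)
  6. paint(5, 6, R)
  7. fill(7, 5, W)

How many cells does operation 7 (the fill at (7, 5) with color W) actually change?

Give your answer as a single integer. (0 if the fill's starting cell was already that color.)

After op 1 paint(5,5,K):
KWWWKKK
KKKYKKK
KKKYKKK
KKKKKKK
KKKKKKK
KKRRRKK
KKRRRRK
KKKKKKK
KKKKKKK
After op 2 paint(7,0,G):
KWWWKKK
KKKYKKK
KKKYKKK
KKKKKKK
KKKKKKK
KKRRRKK
KKRRRRK
GKKKKKK
KKKKKKK
After op 3 paint(8,1,R):
KWWWKKK
KKKYKKK
KKKYKKK
KKKKKKK
KKKKKKK
KKRRRKK
KKRRRRK
GKKKKKK
KRKKKKK
After op 4 paint(0,2,R):
KWRWKKK
KKKYKKK
KKKYKKK
KKKKKKK
KKKKKKK
KKRRRKK
KKRRRRK
GKKKKKK
KRKKKKK
After op 5 fill(0,1,Y) [1 cells changed]:
KYRWKKK
KKKYKKK
KKKYKKK
KKKKKKK
KKKKKKK
KKRRRKK
KKRRRRK
GKKKKKK
KRKKKKK
After op 6 paint(5,6,R):
KYRWKKK
KKKYKKK
KKKYKKK
KKKKKKK
KKKKKKK
KKRRRKR
KKRRRRK
GKKKKKK
KRKKKKK
After op 7 fill(7,5,W) [47 cells changed]:
WYRWWWW
WWWYWWW
WWWYWWW
WWWWWWW
WWWWWWW
WWRRRWR
WWRRRRW
GWWWWWW
KRWWWWW

Answer: 47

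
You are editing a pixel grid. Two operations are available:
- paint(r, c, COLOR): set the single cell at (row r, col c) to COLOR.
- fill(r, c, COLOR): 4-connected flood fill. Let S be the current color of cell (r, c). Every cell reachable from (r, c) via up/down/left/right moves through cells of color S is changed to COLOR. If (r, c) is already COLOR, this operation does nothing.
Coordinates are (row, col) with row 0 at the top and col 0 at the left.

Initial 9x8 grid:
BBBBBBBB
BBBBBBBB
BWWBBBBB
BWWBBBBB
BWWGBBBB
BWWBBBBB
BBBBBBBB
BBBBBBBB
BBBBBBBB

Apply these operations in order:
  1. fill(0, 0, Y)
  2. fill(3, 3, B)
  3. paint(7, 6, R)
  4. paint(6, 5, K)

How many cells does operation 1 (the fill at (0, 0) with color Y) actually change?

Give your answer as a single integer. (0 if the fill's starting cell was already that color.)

After op 1 fill(0,0,Y) [63 cells changed]:
YYYYYYYY
YYYYYYYY
YWWYYYYY
YWWYYYYY
YWWGYYYY
YWWYYYYY
YYYYYYYY
YYYYYYYY
YYYYYYYY

Answer: 63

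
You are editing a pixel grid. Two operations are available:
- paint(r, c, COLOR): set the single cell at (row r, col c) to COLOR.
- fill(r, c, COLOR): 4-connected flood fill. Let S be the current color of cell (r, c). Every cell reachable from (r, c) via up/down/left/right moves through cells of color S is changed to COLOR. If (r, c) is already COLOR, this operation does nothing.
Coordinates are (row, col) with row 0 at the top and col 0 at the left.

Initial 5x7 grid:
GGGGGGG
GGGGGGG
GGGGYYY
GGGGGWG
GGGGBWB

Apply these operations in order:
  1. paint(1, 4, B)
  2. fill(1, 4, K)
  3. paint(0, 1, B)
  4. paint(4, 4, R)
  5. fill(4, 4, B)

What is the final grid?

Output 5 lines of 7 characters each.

Answer: GBGGGGG
GGGGKGG
GGGGYYY
GGGGGWG
GGGGBWB

Derivation:
After op 1 paint(1,4,B):
GGGGGGG
GGGGBGG
GGGGYYY
GGGGGWG
GGGGBWB
After op 2 fill(1,4,K) [1 cells changed]:
GGGGGGG
GGGGKGG
GGGGYYY
GGGGGWG
GGGGBWB
After op 3 paint(0,1,B):
GBGGGGG
GGGGKGG
GGGGYYY
GGGGGWG
GGGGBWB
After op 4 paint(4,4,R):
GBGGGGG
GGGGKGG
GGGGYYY
GGGGGWG
GGGGRWB
After op 5 fill(4,4,B) [1 cells changed]:
GBGGGGG
GGGGKGG
GGGGYYY
GGGGGWG
GGGGBWB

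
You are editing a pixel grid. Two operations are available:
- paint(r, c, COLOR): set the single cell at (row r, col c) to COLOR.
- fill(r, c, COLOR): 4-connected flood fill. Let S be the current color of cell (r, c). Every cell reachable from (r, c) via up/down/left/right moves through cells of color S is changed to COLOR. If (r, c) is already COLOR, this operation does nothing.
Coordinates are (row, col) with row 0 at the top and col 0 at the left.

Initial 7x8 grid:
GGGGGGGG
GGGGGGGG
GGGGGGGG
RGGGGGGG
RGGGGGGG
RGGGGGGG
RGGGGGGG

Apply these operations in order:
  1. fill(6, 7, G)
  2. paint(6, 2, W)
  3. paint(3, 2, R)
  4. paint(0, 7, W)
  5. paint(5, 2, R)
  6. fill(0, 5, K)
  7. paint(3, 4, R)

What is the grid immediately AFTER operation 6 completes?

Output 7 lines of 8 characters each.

After op 1 fill(6,7,G) [0 cells changed]:
GGGGGGGG
GGGGGGGG
GGGGGGGG
RGGGGGGG
RGGGGGGG
RGGGGGGG
RGGGGGGG
After op 2 paint(6,2,W):
GGGGGGGG
GGGGGGGG
GGGGGGGG
RGGGGGGG
RGGGGGGG
RGGGGGGG
RGWGGGGG
After op 3 paint(3,2,R):
GGGGGGGG
GGGGGGGG
GGGGGGGG
RGRGGGGG
RGGGGGGG
RGGGGGGG
RGWGGGGG
After op 4 paint(0,7,W):
GGGGGGGW
GGGGGGGG
GGGGGGGG
RGRGGGGG
RGGGGGGG
RGGGGGGG
RGWGGGGG
After op 5 paint(5,2,R):
GGGGGGGW
GGGGGGGG
GGGGGGGG
RGRGGGGG
RGGGGGGG
RGRGGGGG
RGWGGGGG
After op 6 fill(0,5,K) [48 cells changed]:
KKKKKKKW
KKKKKKKK
KKKKKKKK
RKRKKKKK
RKKKKKKK
RKRKKKKK
RKWKKKKK

Answer: KKKKKKKW
KKKKKKKK
KKKKKKKK
RKRKKKKK
RKKKKKKK
RKRKKKKK
RKWKKKKK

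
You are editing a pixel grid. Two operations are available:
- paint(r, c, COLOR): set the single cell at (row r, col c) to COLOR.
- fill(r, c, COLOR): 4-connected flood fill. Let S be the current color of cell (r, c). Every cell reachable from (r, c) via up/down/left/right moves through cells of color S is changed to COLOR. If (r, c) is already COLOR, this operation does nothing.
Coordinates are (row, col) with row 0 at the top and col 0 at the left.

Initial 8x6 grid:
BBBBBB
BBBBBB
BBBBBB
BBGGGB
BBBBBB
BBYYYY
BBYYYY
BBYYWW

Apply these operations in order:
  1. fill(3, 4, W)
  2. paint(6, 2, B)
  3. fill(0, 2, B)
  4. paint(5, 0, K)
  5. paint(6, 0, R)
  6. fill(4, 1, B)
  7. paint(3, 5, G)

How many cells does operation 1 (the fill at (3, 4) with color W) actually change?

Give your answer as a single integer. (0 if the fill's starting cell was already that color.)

Answer: 3

Derivation:
After op 1 fill(3,4,W) [3 cells changed]:
BBBBBB
BBBBBB
BBBBBB
BBWWWB
BBBBBB
BBYYYY
BBYYYY
BBYYWW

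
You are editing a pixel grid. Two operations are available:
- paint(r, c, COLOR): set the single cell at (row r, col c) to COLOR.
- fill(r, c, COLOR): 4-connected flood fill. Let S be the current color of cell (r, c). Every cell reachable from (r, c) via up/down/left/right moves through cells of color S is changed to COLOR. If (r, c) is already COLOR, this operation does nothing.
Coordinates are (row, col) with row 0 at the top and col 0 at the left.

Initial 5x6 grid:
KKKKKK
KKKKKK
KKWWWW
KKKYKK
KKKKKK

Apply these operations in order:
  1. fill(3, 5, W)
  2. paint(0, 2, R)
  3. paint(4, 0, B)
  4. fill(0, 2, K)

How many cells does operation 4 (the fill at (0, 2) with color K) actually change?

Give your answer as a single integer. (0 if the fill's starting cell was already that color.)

Answer: 1

Derivation:
After op 1 fill(3,5,W) [25 cells changed]:
WWWWWW
WWWWWW
WWWWWW
WWWYWW
WWWWWW
After op 2 paint(0,2,R):
WWRWWW
WWWWWW
WWWWWW
WWWYWW
WWWWWW
After op 3 paint(4,0,B):
WWRWWW
WWWWWW
WWWWWW
WWWYWW
BWWWWW
After op 4 fill(0,2,K) [1 cells changed]:
WWKWWW
WWWWWW
WWWWWW
WWWYWW
BWWWWW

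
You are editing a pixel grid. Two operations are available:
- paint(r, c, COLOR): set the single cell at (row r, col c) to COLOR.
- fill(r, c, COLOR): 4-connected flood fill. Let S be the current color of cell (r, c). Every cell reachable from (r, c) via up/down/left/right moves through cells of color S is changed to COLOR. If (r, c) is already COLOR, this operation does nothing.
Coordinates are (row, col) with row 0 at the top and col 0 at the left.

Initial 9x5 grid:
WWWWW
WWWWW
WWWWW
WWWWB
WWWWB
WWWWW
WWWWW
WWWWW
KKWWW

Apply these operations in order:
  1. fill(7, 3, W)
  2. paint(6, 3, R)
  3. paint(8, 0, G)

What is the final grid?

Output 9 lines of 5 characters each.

After op 1 fill(7,3,W) [0 cells changed]:
WWWWW
WWWWW
WWWWW
WWWWB
WWWWB
WWWWW
WWWWW
WWWWW
KKWWW
After op 2 paint(6,3,R):
WWWWW
WWWWW
WWWWW
WWWWB
WWWWB
WWWWW
WWWRW
WWWWW
KKWWW
After op 3 paint(8,0,G):
WWWWW
WWWWW
WWWWW
WWWWB
WWWWB
WWWWW
WWWRW
WWWWW
GKWWW

Answer: WWWWW
WWWWW
WWWWW
WWWWB
WWWWB
WWWWW
WWWRW
WWWWW
GKWWW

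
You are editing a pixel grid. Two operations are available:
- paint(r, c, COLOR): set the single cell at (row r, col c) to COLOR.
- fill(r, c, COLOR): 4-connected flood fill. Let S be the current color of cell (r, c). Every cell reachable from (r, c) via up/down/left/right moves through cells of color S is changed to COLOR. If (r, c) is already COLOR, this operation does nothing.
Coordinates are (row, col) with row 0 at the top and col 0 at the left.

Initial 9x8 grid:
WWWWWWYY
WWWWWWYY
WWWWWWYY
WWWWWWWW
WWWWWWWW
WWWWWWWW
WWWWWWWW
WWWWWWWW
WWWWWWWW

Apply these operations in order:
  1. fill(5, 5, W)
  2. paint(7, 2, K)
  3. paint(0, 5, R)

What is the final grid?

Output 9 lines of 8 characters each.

Answer: WWWWWRYY
WWWWWWYY
WWWWWWYY
WWWWWWWW
WWWWWWWW
WWWWWWWW
WWWWWWWW
WWKWWWWW
WWWWWWWW

Derivation:
After op 1 fill(5,5,W) [0 cells changed]:
WWWWWWYY
WWWWWWYY
WWWWWWYY
WWWWWWWW
WWWWWWWW
WWWWWWWW
WWWWWWWW
WWWWWWWW
WWWWWWWW
After op 2 paint(7,2,K):
WWWWWWYY
WWWWWWYY
WWWWWWYY
WWWWWWWW
WWWWWWWW
WWWWWWWW
WWWWWWWW
WWKWWWWW
WWWWWWWW
After op 3 paint(0,5,R):
WWWWWRYY
WWWWWWYY
WWWWWWYY
WWWWWWWW
WWWWWWWW
WWWWWWWW
WWWWWWWW
WWKWWWWW
WWWWWWWW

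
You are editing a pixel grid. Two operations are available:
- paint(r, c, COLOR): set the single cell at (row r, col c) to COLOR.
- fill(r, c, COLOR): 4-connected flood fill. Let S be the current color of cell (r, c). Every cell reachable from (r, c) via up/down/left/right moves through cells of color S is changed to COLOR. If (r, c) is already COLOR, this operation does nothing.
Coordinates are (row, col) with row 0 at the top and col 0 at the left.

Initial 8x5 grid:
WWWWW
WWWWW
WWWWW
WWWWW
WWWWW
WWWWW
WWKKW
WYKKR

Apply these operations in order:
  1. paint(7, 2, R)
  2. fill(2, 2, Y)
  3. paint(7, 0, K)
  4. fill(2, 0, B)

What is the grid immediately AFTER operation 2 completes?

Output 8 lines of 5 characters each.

After op 1 paint(7,2,R):
WWWWW
WWWWW
WWWWW
WWWWW
WWWWW
WWWWW
WWKKW
WYRKR
After op 2 fill(2,2,Y) [34 cells changed]:
YYYYY
YYYYY
YYYYY
YYYYY
YYYYY
YYYYY
YYKKY
YYRKR

Answer: YYYYY
YYYYY
YYYYY
YYYYY
YYYYY
YYYYY
YYKKY
YYRKR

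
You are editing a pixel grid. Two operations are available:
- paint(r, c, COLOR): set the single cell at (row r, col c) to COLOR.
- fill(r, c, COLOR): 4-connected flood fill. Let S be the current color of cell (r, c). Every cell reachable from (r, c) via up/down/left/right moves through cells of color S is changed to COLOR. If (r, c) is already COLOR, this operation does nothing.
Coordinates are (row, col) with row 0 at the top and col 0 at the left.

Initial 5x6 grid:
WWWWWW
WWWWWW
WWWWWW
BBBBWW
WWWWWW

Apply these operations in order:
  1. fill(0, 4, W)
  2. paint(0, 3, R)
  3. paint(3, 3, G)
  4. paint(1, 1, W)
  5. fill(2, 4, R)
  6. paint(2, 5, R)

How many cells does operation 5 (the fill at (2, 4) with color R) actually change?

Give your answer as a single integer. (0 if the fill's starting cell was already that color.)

After op 1 fill(0,4,W) [0 cells changed]:
WWWWWW
WWWWWW
WWWWWW
BBBBWW
WWWWWW
After op 2 paint(0,3,R):
WWWRWW
WWWWWW
WWWWWW
BBBBWW
WWWWWW
After op 3 paint(3,3,G):
WWWRWW
WWWWWW
WWWWWW
BBBGWW
WWWWWW
After op 4 paint(1,1,W):
WWWRWW
WWWWWW
WWWWWW
BBBGWW
WWWWWW
After op 5 fill(2,4,R) [25 cells changed]:
RRRRRR
RRRRRR
RRRRRR
BBBGRR
RRRRRR

Answer: 25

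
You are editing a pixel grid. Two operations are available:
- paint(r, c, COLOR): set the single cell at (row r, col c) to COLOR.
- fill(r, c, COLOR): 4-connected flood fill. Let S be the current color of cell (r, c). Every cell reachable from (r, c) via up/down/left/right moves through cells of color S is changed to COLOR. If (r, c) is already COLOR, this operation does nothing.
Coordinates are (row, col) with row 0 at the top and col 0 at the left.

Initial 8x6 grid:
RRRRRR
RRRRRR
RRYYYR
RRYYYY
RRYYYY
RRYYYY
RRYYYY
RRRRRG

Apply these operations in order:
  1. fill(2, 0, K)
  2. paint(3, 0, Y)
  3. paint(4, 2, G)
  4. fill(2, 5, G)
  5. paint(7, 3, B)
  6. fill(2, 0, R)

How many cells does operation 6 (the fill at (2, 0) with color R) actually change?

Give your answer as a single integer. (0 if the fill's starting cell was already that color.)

After op 1 fill(2,0,K) [28 cells changed]:
KKKKKK
KKKKKK
KKYYYK
KKYYYY
KKYYYY
KKYYYY
KKYYYY
KKKKKG
After op 2 paint(3,0,Y):
KKKKKK
KKKKKK
KKYYYK
YKYYYY
KKYYYY
KKYYYY
KKYYYY
KKKKKG
After op 3 paint(4,2,G):
KKKKKK
KKKKKK
KKYYYK
YKYYYY
KKGYYY
KKYYYY
KKYYYY
KKKKKG
After op 4 fill(2,5,G) [27 cells changed]:
GGGGGG
GGGGGG
GGYYYG
YGYYYY
GGGYYY
GGYYYY
GGYYYY
GGGGGG
After op 5 paint(7,3,B):
GGGGGG
GGGGGG
GGYYYG
YGYYYY
GGGYYY
GGYYYY
GGYYYY
GGGBGG
After op 6 fill(2,0,R) [26 cells changed]:
RRRRRR
RRRRRR
RRYYYR
YRYYYY
RRRYYY
RRYYYY
RRYYYY
RRRBGG

Answer: 26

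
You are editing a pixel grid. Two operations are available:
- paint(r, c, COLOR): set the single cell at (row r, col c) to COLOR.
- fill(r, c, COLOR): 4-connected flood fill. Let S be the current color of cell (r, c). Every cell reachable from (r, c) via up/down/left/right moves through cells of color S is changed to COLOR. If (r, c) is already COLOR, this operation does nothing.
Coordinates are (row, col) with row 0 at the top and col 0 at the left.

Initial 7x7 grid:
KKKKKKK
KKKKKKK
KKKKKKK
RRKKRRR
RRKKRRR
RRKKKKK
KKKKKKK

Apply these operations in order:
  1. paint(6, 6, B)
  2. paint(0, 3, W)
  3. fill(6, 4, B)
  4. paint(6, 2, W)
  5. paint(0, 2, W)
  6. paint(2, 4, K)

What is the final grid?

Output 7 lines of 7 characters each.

Answer: BBWWBBB
BBBBBBB
BBBBKBB
RRBBRRR
RRBBRRR
RRBBBBB
BBWBBBB

Derivation:
After op 1 paint(6,6,B):
KKKKKKK
KKKKKKK
KKKKKKK
RRKKRRR
RRKKRRR
RRKKKKK
KKKKKKB
After op 2 paint(0,3,W):
KKKWKKK
KKKKKKK
KKKKKKK
RRKKRRR
RRKKRRR
RRKKKKK
KKKKKKB
After op 3 fill(6,4,B) [35 cells changed]:
BBBWBBB
BBBBBBB
BBBBBBB
RRBBRRR
RRBBRRR
RRBBBBB
BBBBBBB
After op 4 paint(6,2,W):
BBBWBBB
BBBBBBB
BBBBBBB
RRBBRRR
RRBBRRR
RRBBBBB
BBWBBBB
After op 5 paint(0,2,W):
BBWWBBB
BBBBBBB
BBBBBBB
RRBBRRR
RRBBRRR
RRBBBBB
BBWBBBB
After op 6 paint(2,4,K):
BBWWBBB
BBBBBBB
BBBBKBB
RRBBRRR
RRBBRRR
RRBBBBB
BBWBBBB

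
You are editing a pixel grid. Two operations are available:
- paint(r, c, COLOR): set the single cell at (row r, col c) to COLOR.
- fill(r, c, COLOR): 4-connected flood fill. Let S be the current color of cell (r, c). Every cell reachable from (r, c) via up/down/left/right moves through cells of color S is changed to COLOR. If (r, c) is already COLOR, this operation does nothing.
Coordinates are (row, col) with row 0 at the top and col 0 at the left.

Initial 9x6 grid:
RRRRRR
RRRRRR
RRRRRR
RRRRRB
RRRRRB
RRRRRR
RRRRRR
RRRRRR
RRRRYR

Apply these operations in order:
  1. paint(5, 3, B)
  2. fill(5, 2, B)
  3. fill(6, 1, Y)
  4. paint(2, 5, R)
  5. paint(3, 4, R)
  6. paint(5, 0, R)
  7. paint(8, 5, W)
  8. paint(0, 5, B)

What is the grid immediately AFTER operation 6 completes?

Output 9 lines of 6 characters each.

After op 1 paint(5,3,B):
RRRRRR
RRRRRR
RRRRRR
RRRRRB
RRRRRB
RRRBRR
RRRRRR
RRRRRR
RRRRYR
After op 2 fill(5,2,B) [50 cells changed]:
BBBBBB
BBBBBB
BBBBBB
BBBBBB
BBBBBB
BBBBBB
BBBBBB
BBBBBB
BBBBYB
After op 3 fill(6,1,Y) [53 cells changed]:
YYYYYY
YYYYYY
YYYYYY
YYYYYY
YYYYYY
YYYYYY
YYYYYY
YYYYYY
YYYYYY
After op 4 paint(2,5,R):
YYYYYY
YYYYYY
YYYYYR
YYYYYY
YYYYYY
YYYYYY
YYYYYY
YYYYYY
YYYYYY
After op 5 paint(3,4,R):
YYYYYY
YYYYYY
YYYYYR
YYYYRY
YYYYYY
YYYYYY
YYYYYY
YYYYYY
YYYYYY
After op 6 paint(5,0,R):
YYYYYY
YYYYYY
YYYYYR
YYYYRY
YYYYYY
RYYYYY
YYYYYY
YYYYYY
YYYYYY

Answer: YYYYYY
YYYYYY
YYYYYR
YYYYRY
YYYYYY
RYYYYY
YYYYYY
YYYYYY
YYYYYY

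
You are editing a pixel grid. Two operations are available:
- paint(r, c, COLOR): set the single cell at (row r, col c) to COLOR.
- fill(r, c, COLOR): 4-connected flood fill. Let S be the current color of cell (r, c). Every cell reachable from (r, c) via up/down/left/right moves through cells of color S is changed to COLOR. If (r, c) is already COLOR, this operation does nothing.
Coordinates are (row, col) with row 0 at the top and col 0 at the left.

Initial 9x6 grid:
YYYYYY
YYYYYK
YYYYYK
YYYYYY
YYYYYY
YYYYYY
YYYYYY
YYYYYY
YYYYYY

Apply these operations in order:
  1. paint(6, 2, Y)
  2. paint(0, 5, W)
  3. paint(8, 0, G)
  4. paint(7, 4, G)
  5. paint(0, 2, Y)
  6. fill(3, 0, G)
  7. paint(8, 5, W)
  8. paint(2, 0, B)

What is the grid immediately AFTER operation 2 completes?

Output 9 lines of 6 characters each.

Answer: YYYYYW
YYYYYK
YYYYYK
YYYYYY
YYYYYY
YYYYYY
YYYYYY
YYYYYY
YYYYYY

Derivation:
After op 1 paint(6,2,Y):
YYYYYY
YYYYYK
YYYYYK
YYYYYY
YYYYYY
YYYYYY
YYYYYY
YYYYYY
YYYYYY
After op 2 paint(0,5,W):
YYYYYW
YYYYYK
YYYYYK
YYYYYY
YYYYYY
YYYYYY
YYYYYY
YYYYYY
YYYYYY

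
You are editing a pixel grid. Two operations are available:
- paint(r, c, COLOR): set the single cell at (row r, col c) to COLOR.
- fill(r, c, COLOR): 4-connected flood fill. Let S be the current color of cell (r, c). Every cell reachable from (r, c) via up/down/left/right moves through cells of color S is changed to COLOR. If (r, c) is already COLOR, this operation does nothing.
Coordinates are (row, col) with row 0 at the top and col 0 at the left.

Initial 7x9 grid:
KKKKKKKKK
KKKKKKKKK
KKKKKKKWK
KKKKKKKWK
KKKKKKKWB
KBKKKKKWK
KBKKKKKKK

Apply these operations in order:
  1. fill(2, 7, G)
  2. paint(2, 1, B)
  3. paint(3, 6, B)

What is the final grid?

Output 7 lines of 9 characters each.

After op 1 fill(2,7,G) [4 cells changed]:
KKKKKKKKK
KKKKKKKKK
KKKKKKKGK
KKKKKKKGK
KKKKKKKGB
KBKKKKKGK
KBKKKKKKK
After op 2 paint(2,1,B):
KKKKKKKKK
KKKKKKKKK
KBKKKKKGK
KKKKKKKGK
KKKKKKKGB
KBKKKKKGK
KBKKKKKKK
After op 3 paint(3,6,B):
KKKKKKKKK
KKKKKKKKK
KBKKKKKGK
KKKKKKBGK
KKKKKKKGB
KBKKKKKGK
KBKKKKKKK

Answer: KKKKKKKKK
KKKKKKKKK
KBKKKKKGK
KKKKKKBGK
KKKKKKKGB
KBKKKKKGK
KBKKKKKKK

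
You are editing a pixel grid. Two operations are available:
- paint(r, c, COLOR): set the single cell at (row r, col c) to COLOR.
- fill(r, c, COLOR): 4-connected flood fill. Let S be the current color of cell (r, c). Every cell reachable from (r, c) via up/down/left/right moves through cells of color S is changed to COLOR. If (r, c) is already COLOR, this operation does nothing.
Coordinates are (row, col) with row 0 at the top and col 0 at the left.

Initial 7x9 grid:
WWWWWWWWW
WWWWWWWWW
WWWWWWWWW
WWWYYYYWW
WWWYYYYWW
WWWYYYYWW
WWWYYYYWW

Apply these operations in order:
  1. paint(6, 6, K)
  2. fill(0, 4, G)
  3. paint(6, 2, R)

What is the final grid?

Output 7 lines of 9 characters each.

After op 1 paint(6,6,K):
WWWWWWWWW
WWWWWWWWW
WWWWWWWWW
WWWYYYYWW
WWWYYYYWW
WWWYYYYWW
WWWYYYKWW
After op 2 fill(0,4,G) [47 cells changed]:
GGGGGGGGG
GGGGGGGGG
GGGGGGGGG
GGGYYYYGG
GGGYYYYGG
GGGYYYYGG
GGGYYYKGG
After op 3 paint(6,2,R):
GGGGGGGGG
GGGGGGGGG
GGGGGGGGG
GGGYYYYGG
GGGYYYYGG
GGGYYYYGG
GGRYYYKGG

Answer: GGGGGGGGG
GGGGGGGGG
GGGGGGGGG
GGGYYYYGG
GGGYYYYGG
GGGYYYYGG
GGRYYYKGG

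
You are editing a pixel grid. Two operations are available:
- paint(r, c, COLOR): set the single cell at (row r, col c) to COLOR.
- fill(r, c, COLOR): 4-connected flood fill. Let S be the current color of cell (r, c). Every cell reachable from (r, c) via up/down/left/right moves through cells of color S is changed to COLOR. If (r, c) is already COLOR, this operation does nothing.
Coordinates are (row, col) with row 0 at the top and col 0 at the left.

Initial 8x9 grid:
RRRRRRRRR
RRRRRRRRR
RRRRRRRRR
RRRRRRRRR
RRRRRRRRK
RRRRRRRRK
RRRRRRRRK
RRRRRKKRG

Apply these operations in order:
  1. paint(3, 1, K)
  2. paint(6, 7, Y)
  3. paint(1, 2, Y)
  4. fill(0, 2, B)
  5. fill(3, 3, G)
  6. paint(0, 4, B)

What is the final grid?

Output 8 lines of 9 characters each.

After op 1 paint(3,1,K):
RRRRRRRRR
RRRRRRRRR
RRRRRRRRR
RKRRRRRRR
RRRRRRRRK
RRRRRRRRK
RRRRRRRRK
RRRRRKKRG
After op 2 paint(6,7,Y):
RRRRRRRRR
RRRRRRRRR
RRRRRRRRR
RKRRRRRRR
RRRRRRRRK
RRRRRRRRK
RRRRRRRYK
RRRRRKKRG
After op 3 paint(1,2,Y):
RRRRRRRRR
RRYRRRRRR
RRRRRRRRR
RKRRRRRRR
RRRRRRRRK
RRRRRRRRK
RRRRRRRYK
RRRRRKKRG
After op 4 fill(0,2,B) [62 cells changed]:
BBBBBBBBB
BBYBBBBBB
BBBBBBBBB
BKBBBBBBB
BBBBBBBBK
BBBBBBBBK
BBBBBBBYK
BBBBBKKRG
After op 5 fill(3,3,G) [62 cells changed]:
GGGGGGGGG
GGYGGGGGG
GGGGGGGGG
GKGGGGGGG
GGGGGGGGK
GGGGGGGGK
GGGGGGGYK
GGGGGKKRG
After op 6 paint(0,4,B):
GGGGBGGGG
GGYGGGGGG
GGGGGGGGG
GKGGGGGGG
GGGGGGGGK
GGGGGGGGK
GGGGGGGYK
GGGGGKKRG

Answer: GGGGBGGGG
GGYGGGGGG
GGGGGGGGG
GKGGGGGGG
GGGGGGGGK
GGGGGGGGK
GGGGGGGYK
GGGGGKKRG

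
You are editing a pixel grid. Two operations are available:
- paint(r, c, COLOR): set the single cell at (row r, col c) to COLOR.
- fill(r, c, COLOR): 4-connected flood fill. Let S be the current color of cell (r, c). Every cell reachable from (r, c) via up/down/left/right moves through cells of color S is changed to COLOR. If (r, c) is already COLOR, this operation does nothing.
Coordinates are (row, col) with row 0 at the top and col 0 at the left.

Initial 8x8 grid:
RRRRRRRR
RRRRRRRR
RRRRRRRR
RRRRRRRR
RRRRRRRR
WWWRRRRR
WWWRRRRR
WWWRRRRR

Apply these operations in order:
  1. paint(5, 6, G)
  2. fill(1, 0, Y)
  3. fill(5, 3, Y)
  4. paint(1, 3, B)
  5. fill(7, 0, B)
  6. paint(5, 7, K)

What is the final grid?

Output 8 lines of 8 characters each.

After op 1 paint(5,6,G):
RRRRRRRR
RRRRRRRR
RRRRRRRR
RRRRRRRR
RRRRRRRR
WWWRRRGR
WWWRRRRR
WWWRRRRR
After op 2 fill(1,0,Y) [54 cells changed]:
YYYYYYYY
YYYYYYYY
YYYYYYYY
YYYYYYYY
YYYYYYYY
WWWYYYGY
WWWYYYYY
WWWYYYYY
After op 3 fill(5,3,Y) [0 cells changed]:
YYYYYYYY
YYYYYYYY
YYYYYYYY
YYYYYYYY
YYYYYYYY
WWWYYYGY
WWWYYYYY
WWWYYYYY
After op 4 paint(1,3,B):
YYYYYYYY
YYYBYYYY
YYYYYYYY
YYYYYYYY
YYYYYYYY
WWWYYYGY
WWWYYYYY
WWWYYYYY
After op 5 fill(7,0,B) [9 cells changed]:
YYYYYYYY
YYYBYYYY
YYYYYYYY
YYYYYYYY
YYYYYYYY
BBBYYYGY
BBBYYYYY
BBBYYYYY
After op 6 paint(5,7,K):
YYYYYYYY
YYYBYYYY
YYYYYYYY
YYYYYYYY
YYYYYYYY
BBBYYYGK
BBBYYYYY
BBBYYYYY

Answer: YYYYYYYY
YYYBYYYY
YYYYYYYY
YYYYYYYY
YYYYYYYY
BBBYYYGK
BBBYYYYY
BBBYYYYY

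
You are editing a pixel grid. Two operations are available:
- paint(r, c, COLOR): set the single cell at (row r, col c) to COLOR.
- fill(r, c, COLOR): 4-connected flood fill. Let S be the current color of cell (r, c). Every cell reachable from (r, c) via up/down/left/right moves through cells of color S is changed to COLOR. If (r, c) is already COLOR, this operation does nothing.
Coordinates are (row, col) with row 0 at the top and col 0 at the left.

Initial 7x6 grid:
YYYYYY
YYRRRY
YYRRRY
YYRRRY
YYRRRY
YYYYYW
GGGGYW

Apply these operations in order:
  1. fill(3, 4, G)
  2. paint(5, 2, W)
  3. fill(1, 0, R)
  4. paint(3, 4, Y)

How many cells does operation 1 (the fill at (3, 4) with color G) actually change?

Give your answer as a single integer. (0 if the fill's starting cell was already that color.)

After op 1 fill(3,4,G) [12 cells changed]:
YYYYYY
YYGGGY
YYGGGY
YYGGGY
YYGGGY
YYYYYW
GGGGYW

Answer: 12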